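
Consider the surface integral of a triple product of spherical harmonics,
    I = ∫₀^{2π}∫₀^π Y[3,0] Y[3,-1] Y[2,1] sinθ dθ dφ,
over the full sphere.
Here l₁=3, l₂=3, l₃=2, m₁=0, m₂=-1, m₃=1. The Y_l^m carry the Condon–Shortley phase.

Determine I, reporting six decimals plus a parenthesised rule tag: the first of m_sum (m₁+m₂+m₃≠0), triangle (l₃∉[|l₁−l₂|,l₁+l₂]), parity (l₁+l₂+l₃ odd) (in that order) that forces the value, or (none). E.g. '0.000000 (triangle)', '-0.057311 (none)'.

Rules hold: Σm=0, L=8 even, 0≤2≤6.
N = 7·7·5 = 245
Δ = 4!·2!·2!/9! = 1/3780
Racah Σ t=1..3: t=1:−1/24 t=2:+1/4 t=3:−1/24 = 1/6
⇒ 3j(3 3 2; 0 0 0)² = 4/105, sgn +1
Racah Σ t=1..2: t=1:−1/12 t=2:+1/8 = 1/24
⇒ 3j(3 3 2; 0 -1 1)² = 1/210, sgn -1
4πI² = N·(3j₀)²·(3jₘ)² = 2/45
I = -1·√(0.0444444/4π) = -0.05947080
No selection rule forces the value: the integral is nonzero (none).

-0.059471 (none)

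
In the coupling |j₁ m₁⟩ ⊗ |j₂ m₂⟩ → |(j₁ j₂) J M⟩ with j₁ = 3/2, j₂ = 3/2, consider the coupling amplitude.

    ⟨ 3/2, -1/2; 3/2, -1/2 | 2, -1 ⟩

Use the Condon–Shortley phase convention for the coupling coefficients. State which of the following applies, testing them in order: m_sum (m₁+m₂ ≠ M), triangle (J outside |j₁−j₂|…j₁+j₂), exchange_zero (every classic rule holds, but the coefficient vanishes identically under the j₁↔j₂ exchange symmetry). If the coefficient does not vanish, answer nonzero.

exchange_zero

m-sum: m₁+m₂ = -1/2+(-1/2) = -1, M = -1  ✓
triangle: |j₁−j₂| = 0 ≤ J = 2 ≤ j₁+j₂ = 3  ✓
exchange: j₁=j₂ and m₁=m₂, and (−1)^(j₁+j₂−J) = (−1)^1 = −1 forces ⟨j₁m₁;j₂m₂|JM⟩ = −⟨j₂m₂;j₁m₁|JM⟩ = −⟨j₁m₁;j₂m₂|JM⟩ ⇒ the coefficient vanishes identically
Racah sum check: Σ_k collapses to 0 ⇒ CG = 0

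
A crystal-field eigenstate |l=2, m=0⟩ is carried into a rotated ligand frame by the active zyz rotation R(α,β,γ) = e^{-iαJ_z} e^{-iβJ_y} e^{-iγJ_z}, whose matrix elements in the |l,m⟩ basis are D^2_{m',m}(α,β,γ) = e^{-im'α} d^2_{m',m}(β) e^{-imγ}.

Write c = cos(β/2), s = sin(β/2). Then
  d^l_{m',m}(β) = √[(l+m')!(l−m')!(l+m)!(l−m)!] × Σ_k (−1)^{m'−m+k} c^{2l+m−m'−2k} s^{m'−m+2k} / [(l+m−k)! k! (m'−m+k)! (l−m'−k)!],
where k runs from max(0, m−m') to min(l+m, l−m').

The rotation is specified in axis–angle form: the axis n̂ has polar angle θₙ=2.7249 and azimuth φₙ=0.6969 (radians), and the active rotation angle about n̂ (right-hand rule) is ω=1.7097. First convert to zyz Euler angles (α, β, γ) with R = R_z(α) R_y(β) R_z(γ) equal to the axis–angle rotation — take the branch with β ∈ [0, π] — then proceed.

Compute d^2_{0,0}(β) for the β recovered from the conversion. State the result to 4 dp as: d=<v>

d=0.4927

Axis–angle → zyz. n̂ = (sinθₙcosφₙ, sinθₙsinφₙ, cosθₙ) = (+0.310368, +0.259779, -0.914433), ω = 1.7097.
R = I cosω + sinω [n̂]ₓ + (1−cosω) n̂n̂ᵀ gives
  R = [-0.028792, +0.997415, -0.065829; -0.813835, -0.061629, -0.577819; -0.580383, +0.036938, +0.813506]
β = atan2(√(R₁₃²+R₂₃²), R₃₃) = 0.620641; α = atan2(R₂₃, R₁₃) mod 2π = 4.598951; γ = atan2(R₃₂, −R₃₁) mod 2π = 0.063558
d^2_{0,0}(β=0.6206) via the finite sum:
c=cos(0.620641/2)=0.952236, s=sin(0.620641/2)=0.305364; N=√[2·2·2·2]=4.000000
The bounds max(0,m−m')=0 and min(l+m,l−m')=2 give 3 terms
  k=0: (−1)^0·4.0000/(4)·0.9522^4·0.3054^0 = +0.822201
  k=1: (−1)^1·4.0000/(1)·0.9522^2·0.3054^2 = -0.338208
  k=2: (−1)^2·4.0000/(4)·0.9522^0·0.3054^4 = +0.008695
d^2_{0,0}(0.6206) = +0.822201 -0.338208 +0.008695 = +0.492687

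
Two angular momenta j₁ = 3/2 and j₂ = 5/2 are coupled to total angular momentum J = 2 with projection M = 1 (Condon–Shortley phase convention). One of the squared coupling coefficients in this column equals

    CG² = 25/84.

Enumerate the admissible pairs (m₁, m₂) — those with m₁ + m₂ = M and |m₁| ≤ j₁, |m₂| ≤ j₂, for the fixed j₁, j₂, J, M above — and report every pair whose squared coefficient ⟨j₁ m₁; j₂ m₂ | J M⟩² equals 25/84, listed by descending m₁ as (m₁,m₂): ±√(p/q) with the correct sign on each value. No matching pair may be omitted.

(1/2,1/2): −√(25/84)

Admissible pairs with m₁+m₂ = M = 1: (-3/2,5/2), (-1/2,3/2), (1/2,1/2), (3/2,-1/2)
  (m₁,m₂)=(3/2,-1/2): CG² = 9/28, CG = +√(9/28)
  (m₁,m₂)=(1/2,1/2): CG² = 25/84, CG = −√(25/84)   ← matches the target
  (m₁,m₂)=(-1/2,3/2): CG² = 1/42, CG = +√(1/42)
  (m₁,m₂)=(-3/2,5/2): CG² = 5/14, CG = +√(5/14)
Pairs with CG² = 25/84: (1/2,1/2): −√(25/84)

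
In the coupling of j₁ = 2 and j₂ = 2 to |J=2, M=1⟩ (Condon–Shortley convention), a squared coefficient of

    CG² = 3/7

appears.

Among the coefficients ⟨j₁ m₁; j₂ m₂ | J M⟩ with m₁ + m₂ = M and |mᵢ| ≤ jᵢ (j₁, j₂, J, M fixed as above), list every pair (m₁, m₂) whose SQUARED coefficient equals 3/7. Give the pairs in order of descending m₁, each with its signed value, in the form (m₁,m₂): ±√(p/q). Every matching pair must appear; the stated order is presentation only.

Admissible pairs with m₁+m₂ = M = 1: (-1,2), (0,1), (1,0), (2,-1)
  (m₁,m₂)=(2,-1): CG² = 3/7, CG = +√(3/7)   ← matches the target
  (m₁,m₂)=(1,0): CG² = 1/14, CG = −√(1/14)
  (m₁,m₂)=(0,1): CG² = 1/14, CG = −√(1/14)
  (m₁,m₂)=(-1,2): CG² = 3/7, CG = +√(3/7)   ← matches the target
Pairs with CG² = 3/7: (2,-1): +√(3/7); (-1,2): +√(3/7)

(2,-1): +√(3/7); (-1,2): +√(3/7)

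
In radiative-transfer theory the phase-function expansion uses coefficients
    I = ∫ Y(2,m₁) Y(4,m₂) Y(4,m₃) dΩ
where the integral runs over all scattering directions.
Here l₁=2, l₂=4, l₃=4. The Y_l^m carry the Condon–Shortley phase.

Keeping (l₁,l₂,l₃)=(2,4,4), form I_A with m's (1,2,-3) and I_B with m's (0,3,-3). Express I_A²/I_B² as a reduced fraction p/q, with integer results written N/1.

Shared (l₁,l₂,l₃)=(2,4,4): N and (l;000)² cancel in I_A²/I_B².
A: Δ = 2!·2!·6!/11! = 1/13860; Racah Σ t=0..1: t=0:+1/1440 t=1:−1/240 = -1/288; ⇒ 3j(2 4 4; 1 2 -3)² = 5/132, sgn +1
B: Δ = 2!·2!·6!/11! = 1/13860; Racah Σ t=1..2: t=1:−1/720 t=2:+1/480 = 1/1440; ⇒ 3j(2 4 4; 0 3 -3)² = 7/1980, sgn -1
I_A²/I_B² = (5/132)/(7/1980) = 75/7

75/7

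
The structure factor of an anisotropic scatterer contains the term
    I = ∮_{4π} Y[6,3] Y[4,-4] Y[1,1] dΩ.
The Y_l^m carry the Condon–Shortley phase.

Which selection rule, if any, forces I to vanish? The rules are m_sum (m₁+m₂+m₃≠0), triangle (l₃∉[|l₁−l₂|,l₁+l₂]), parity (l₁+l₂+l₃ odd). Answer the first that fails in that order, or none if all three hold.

Σmᵢ = 0  ✓
l₃∈[|l₁−l₂|,l₁+l₂]=[2,10] required, l₃=1 fails  ✗
Σlᵢ = 11 ⇒ odd

triangle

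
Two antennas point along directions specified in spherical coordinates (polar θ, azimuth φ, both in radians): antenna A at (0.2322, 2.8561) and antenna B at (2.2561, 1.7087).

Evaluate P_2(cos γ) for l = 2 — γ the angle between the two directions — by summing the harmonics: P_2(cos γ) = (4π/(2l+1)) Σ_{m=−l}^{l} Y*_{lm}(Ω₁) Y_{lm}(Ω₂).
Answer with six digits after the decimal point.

Expand P_2 via completeness: Σ_{m} conj(Y_{2,m}) at Ω₁ times Y_{2,m} at Ω₂ —
  m=-2: (0.017210, -0.011055) × (-0.222792, 0.063055) = (-0.003137, 0.003548)  (running Σ = (-0.003137, 0.003548))
  m=-1: (-0.166004, 0.048724) × (0.052039, 0.374966) = (-0.026909, -0.059710)  (running Σ = (-0.030046, -0.056162))
  m=0: (0.580679, -0.000000) × (0.063620, 0.000000) = (0.036943, 0.000000)  (running Σ = (0.006897, -0.056162))
  m=1: (0.166004, 0.048724) × (-0.052039, 0.374966) = (-0.026909, 0.059710)  (running Σ = (-0.020012, 0.003548))
  m=2: (0.017210, 0.011055) × (-0.222792, -0.063055) = (-0.003137, -0.003548)  (running Σ = (-0.023149, 0.000000))
Accumulated sum (-0.023149, 0.000000); after 4π/(2l+1) scaling, (-0.058179, 0.000000) ⇒ P_2 = -0.058179

-0.058179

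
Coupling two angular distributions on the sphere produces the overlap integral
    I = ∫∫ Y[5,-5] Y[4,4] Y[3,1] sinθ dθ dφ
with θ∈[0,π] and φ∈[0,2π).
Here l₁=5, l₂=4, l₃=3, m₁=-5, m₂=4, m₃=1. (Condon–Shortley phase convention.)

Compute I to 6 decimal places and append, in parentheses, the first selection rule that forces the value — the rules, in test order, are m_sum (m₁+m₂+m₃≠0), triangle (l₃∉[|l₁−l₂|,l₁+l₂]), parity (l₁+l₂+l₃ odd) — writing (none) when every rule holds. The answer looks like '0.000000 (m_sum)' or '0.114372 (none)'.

Checks pass: Σm=0; 12 even; l₃=3∈[1,9].
(2·5+1)(2·4+1)(2·3+1) = 693
Δ: 6! 4! 2! / 13! → 1/180180
sum: t=2:+1/576 t=3:−1/144 t=4:+1/576 = -1/288
3j²(5 4 3; 0 0 0) = Δ·Π!·Σ² = 20/1001  (sign +1)
sum: t=6:+1/34560 = 1/34560
3j²(5 4 3; -5 4 1) = Δ·Π!·Σ² = 14/429  (sign +1)
combine: 4πI² = 693·20/1001·14/429 = 840/1859
take √, sign +1: I = 0.18962475
No selection rule forces the value: the integral is nonzero (none).

0.189625 (none)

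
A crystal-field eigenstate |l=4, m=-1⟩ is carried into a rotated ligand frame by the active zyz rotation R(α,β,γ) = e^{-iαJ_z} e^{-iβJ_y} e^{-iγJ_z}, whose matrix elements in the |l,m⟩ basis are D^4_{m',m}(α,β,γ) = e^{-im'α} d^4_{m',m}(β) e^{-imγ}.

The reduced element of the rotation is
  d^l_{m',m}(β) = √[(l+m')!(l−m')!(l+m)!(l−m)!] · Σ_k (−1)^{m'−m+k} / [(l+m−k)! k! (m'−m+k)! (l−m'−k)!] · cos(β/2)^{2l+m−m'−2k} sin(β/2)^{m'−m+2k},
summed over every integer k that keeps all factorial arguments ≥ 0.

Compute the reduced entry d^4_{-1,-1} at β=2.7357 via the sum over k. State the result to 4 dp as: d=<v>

d=-0.3141

d^4_{-1,-1}(β=2.7357) via the finite sum:
Half-angle: c=0.201556, s=0.979477. N=√(6·120·6·120)=720.000000
Admissible k: 0..3 (factorial args all ≥0)
  k=0: (−1)^0·720.0000/(720)·0.2016^8·0.9795^0 = +0.000003
  k=1: (−1)^1·720.0000/(48)·0.2016^6·0.9795^2 = -0.000965
  k=2: (−1)^2·720.0000/(24)·0.2016^4·0.9795^4 = +0.045570
  k=3: (−1)^3·720.0000/(72)·0.2016^2·0.9795^6 = -0.358721
d^4_{-1,-1}(2.7357) = +0.000003 -0.000965 +0.045570 -0.358721 = -0.314113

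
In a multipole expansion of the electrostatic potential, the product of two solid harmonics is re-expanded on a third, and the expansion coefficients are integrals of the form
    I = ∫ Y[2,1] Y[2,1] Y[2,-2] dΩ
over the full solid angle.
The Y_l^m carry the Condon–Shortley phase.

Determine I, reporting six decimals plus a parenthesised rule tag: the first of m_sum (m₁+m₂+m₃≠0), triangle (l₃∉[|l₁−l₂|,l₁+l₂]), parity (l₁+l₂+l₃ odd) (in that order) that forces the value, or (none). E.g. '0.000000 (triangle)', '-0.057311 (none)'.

0.220728 (none)

Checks pass: Σm=0; 6 even; l₃=2∈[0,4].
(2·2+1)(2·2+1)(2·2+1) = 125
Δ: 2! 2! 2! / 7! → 1/630
sum: t=0:+1/8 t=1:−1/1 t=2:+1/8 = -3/4
3j²(2 2 2; 0 0 0) = Δ·Π!·Σ² = 2/35  (sign -1)
sum: t=1:−1/4 = -1/4
3j²(2 2 2; 1 1 -2) = Δ·Π!·Σ² = 3/35  (sign -1)
combine: 4πI² = 125·2/35·3/35 = 30/49
take √, sign +1: I = 0.22072812
No selection rule forces the value: the integral is nonzero (none).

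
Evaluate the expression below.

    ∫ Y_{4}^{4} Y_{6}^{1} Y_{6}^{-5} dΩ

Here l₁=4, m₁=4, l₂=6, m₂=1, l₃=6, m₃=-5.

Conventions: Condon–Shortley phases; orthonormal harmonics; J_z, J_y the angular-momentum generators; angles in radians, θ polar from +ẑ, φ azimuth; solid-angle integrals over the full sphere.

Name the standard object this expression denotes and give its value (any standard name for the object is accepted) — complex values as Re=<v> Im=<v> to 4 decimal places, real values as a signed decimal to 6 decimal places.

Gaunt coefficient, -0.102536

This is a Gaunt coefficient — the integral of a triple product of spherical harmonics over the sphere.
m-sum 0 ✓  L=16 even ✓  2≤6≤10 ✓
Π(2lᵢ+1) = 9×13×13 = 1521
triangle coeff Δ(4,6,6) = 1/15315300
Σ_t [0,4]: t=0:+1/829440 t=1:−1/25920 t=2:+1/9216 t=3:−1/25920 t=4:+1/829440 = 7/207360
(3j)²=28/2431 [(4 6 6; 0 0 0)], sign=+1
Σ_t [0,0]: t=0:+1/2903040 = 1/2903040
(3j)²=5/663 [(4 6 6; 4 1 -5)], sign=-1
⇒ 4πI² = 420/3179
I = (-1)√(420/3179/(4π)) = -0.10253555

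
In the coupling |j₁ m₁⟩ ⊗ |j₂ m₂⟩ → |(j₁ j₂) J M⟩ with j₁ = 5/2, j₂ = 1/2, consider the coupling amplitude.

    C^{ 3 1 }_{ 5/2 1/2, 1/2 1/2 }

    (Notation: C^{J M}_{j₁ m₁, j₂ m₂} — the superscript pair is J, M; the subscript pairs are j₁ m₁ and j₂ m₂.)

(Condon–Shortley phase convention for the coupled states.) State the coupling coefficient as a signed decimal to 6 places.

+√(2/3) = +0.816497

√[7·0!5!1!/7! · 3!2!1!0!4!2!] = √(96)
  +(−1)^0/∏(0,0,2,1,3,0)! = 1/12  (running 1/12)
⟨..|..⟩ = √(96)·(1/12) = +0.816497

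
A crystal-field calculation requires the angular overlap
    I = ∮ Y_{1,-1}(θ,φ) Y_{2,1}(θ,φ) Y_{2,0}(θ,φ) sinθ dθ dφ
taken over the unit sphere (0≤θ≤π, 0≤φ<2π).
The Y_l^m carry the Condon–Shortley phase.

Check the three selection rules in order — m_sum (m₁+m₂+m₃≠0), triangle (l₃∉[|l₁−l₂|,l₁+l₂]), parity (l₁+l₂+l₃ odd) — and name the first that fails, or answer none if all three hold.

m₁+m₂+m₃ = -1 + 1 + 0 = 0  ✓
triangle: |1−2|=1 ≤ l₃=2 ≤ 1+2=3  ✓
parity: l₁+l₂+l₃ = 5 is odd  ✗

parity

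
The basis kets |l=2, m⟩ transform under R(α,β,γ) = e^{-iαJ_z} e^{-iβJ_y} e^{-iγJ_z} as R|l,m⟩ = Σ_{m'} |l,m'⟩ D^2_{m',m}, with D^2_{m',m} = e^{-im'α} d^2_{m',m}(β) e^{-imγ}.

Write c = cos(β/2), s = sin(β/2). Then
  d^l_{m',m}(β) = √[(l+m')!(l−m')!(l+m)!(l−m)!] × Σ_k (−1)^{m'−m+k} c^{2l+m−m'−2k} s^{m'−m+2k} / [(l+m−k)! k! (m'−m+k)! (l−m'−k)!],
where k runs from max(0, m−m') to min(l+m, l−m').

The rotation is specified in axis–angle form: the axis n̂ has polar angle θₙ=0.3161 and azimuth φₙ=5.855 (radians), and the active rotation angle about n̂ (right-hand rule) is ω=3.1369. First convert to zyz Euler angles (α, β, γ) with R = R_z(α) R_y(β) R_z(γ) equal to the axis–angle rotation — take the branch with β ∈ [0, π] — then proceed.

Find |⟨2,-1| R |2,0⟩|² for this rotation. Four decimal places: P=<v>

P=0.3409

Axis–angle → zyz. n̂ = (sinθₙcosφₙ, sinθₙsinφₙ, cosθₙ) = (+0.282798, -0.129076, +0.950455), ω = 3.1369.
R = I cosω + sinω [n̂]ₓ + (1−cosω) n̂n̂ᵀ gives
  R = [-0.840041, -0.077465, +0.536964; -0.068544, -0.966668, -0.246688; +0.538176, -0.244034, +0.806730]
β = atan2(√(R₁₃²+R₂₃²), R₃₃) = 0.632198; α = atan2(R₂₃, R₁₃) mod 2π = 5.852531; γ = atan2(R₃₂, −R₃₁) mod 2π = 3.567309
Split into d^2_{-1,0}(β=0.6322) × two z-phases.
With c≡cos(β/2)=0.950455 and s≡sin(β/2)=0.310861, N=[1·6·2·2]^{1/2}=4.898979
k: max(0,(0)−(-1))=1 … min(2+(0),2−(-1))=2
  k=1: (−1)^0·4.8990/(2)·0.9505^3·0.3109^1 = +0.653789
  k=2: (−1)^1·4.8990/(2)·0.9505^1·0.3109^3 = -0.069937
d^2_{-1,0}(0.6322) = +0.653789 -0.069937 = +0.583852
|D^2_{-1,0}|² = |d^2_{-1,0}(β)|² = (+0.583852)² = 0.340883 (the z-rotation phases have unit modulus)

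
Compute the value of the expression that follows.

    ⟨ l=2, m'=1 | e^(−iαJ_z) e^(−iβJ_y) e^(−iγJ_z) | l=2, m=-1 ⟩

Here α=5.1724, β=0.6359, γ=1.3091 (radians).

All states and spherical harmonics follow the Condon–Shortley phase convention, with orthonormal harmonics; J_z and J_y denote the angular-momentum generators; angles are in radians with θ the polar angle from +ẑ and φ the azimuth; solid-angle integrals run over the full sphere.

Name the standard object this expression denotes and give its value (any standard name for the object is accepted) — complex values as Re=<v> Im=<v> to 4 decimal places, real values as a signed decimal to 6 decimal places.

This is a Wigner D-matrix element — the rotation-matrix element ⟨l m'| R(α,β,γ) |l m⟩ in the angular-momentum basis.
Split into d^2_{1,-1}(β=0.6359) × two z-phases.
Half-angle: c=0.949878, s=0.312620. N=√(6·1·1·6)=6.000000
k∈{0,1} keeps every argument non-negative
  k=0: (−1)^2·6.0000/(2)·0.9499^2·0.3126^2 = +0.264540
  k=1: (−1)^3·6.0000/(6)·0.9499^0·0.3126^4 = -0.009551
d^2_{1,-1}(0.6359) = +0.264540 -0.009551 = +0.254988
Attach z-rotation phases: D = e^{-i(1)(5.1724)}·(+0.254988)·e^{-i(-1)(1.3091)} = -0.191414+0.168462i

Wigner D-matrix element, Re=-0.1914 Im=0.1685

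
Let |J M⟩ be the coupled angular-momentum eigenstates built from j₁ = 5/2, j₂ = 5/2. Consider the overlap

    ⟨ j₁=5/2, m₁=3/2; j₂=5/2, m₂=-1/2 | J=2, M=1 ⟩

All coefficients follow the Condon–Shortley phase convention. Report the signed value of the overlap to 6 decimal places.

−√(1/7) = -0.377964

j₁+j₂−J=3  J+j₁−j₂=2  J−j₁+j₂=2  j₁+j₂+J+1=8
(j₁±m₁, j₂±m₂, J±M) = (4,1,2,3,3,1)
P² = 36/7
sum k=0..1:
  [0] +1/12 = 1/12
  [1] −1/4 = -1/4
S = -1/6
C² = P²·S² = 1/7 ; C = -0.377964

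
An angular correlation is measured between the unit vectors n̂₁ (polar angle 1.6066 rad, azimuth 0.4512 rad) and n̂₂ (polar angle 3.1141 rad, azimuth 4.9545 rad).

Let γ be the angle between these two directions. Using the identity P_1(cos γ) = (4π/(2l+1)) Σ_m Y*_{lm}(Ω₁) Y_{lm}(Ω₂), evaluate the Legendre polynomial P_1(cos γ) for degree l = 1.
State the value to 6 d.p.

Expand P_1 via completeness: Σ_{m} conj(Y_{1,m}) at Ω₁ times Y_{1,m} at Ω₂ —
  [-1]  conj(Y_{1,-1})(Ω₁) = 0.31072 + 0.15055j ; Y_{1,-1}(Ω₂) = 0.00228 + 0.00922j ; Δ = -0.00068 + 0.00321j
  [+0]  conj(Y_{1,0})(Ω₁) = -0.01749 + 0.00000j ; Y_{1,0}(Ω₂) = -0.48842 + 0.00000j ; Δ = 0.00854 + 0.00000j
  [+1]  conj(Y_{1,1})(Ω₁) = -0.31072 + 0.15055j ; Y_{1,1}(Ω₂) = -0.00228 + 0.00922j ; Δ = -0.00068 - 0.00321j
Total Σ_m = 0.00718 + 0.00000j. Multiply by 4.188790: 0.03008 + 0.00000j. P_1(cos γ) = 0.030080

0.030080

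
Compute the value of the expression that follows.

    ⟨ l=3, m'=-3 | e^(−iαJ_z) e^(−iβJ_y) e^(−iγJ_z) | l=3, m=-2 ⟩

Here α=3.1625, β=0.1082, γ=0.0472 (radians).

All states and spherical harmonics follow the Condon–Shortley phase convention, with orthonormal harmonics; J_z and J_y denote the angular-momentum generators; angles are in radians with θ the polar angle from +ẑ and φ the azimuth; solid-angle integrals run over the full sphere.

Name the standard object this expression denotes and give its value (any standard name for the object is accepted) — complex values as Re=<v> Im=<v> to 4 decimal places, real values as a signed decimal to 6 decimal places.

Wigner D-matrix element, Re=-0.1299 Im=-0.0206

This is a Wigner D-matrix element — the rotation-matrix element ⟨l m'| R(α,β,γ) |l m⟩ in the angular-momentum basis.
Split into d^3_{-3,-2}(β=0.1082) × two z-phases.
Half-angle: c=0.998537, s=0.054074. N=√(1·720·1·120)=293.938769
The bounds max(0,m−m')=1 and min(l+m,l−m')=1 give 1 term
  k=1: (−1)^0·293.9388/(120)·0.9985^5·0.0541^1 = +0.131487
d^3_{-3,-2}(0.1082) = +0.131487
Attach z-rotation phases: D = e^{-i(-3)(3.1625)}·(+0.131487)·e^{-i(-2)(0.0472)} = -0.129867-0.020575i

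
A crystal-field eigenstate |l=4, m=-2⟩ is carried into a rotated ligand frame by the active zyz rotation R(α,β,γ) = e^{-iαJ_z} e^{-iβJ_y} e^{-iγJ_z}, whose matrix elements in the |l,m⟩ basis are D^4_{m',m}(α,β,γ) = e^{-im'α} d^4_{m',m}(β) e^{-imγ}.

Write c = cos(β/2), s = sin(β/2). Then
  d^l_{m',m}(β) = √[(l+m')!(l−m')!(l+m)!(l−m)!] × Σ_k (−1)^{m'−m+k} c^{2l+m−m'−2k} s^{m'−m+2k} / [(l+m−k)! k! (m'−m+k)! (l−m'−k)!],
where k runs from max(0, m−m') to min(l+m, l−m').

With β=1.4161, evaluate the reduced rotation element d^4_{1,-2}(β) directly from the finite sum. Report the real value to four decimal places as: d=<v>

d^4_{1,-2}(β=1.4161) via the finite sum:
Half-angle: c=0.759632, s=0.650354. N=√(120·6·2·720)=1018.233765
The bounds max(0,m−m')=0 and min(l+m,l−m')=2 give 3 terms
  k=0: (−1)^3·1018.2338/(72)·0.7596^5·0.6504^3 = -0.983963
  k=1: (−1)^4·1018.2338/(48)·0.7596^3·0.6504^5 = +1.081841
  k=2: (−1)^5·1018.2338/(240)·0.7596^1·0.6504^7 = -0.158594
d^4_{1,-2}(1.4161) = -0.983963 +1.081841 -0.158594 = -0.060716

d=-0.0607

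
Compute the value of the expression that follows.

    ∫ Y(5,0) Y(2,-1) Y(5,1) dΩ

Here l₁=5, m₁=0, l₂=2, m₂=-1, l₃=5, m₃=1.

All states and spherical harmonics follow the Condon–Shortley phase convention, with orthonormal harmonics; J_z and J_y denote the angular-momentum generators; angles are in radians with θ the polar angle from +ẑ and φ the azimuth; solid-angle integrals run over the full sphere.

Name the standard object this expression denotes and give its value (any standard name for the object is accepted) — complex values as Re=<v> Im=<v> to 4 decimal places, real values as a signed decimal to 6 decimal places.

This is a Gaunt coefficient — the integral of a triple product of spherical harmonics over the sphere.
m-sum 0 ✓  L=12 even ✓  3≤5≤7 ✓
Π(2lᵢ+1) = 11×5×11 = 605
triangle coeff Δ(5,2,5) = 1/38610
Σ_t [0,2]: t=0:+1/2880 t=1:−1/576 t=2:+1/2880 = -1/960
(3j)²=10/429 [(5 2 5; 0 0 0)], sign=+1
Σ_t [0,1]: t=0:+1/1440 t=1:−1/1152 = -1/5760
(3j)²=1/858 [(5 2 5; 0 -1 1)], sign=-1
⇒ 4πI² = 25/1521
I = (-1)√(25/1521/(4π)) = -0.03616600

Gaunt coefficient, -0.036166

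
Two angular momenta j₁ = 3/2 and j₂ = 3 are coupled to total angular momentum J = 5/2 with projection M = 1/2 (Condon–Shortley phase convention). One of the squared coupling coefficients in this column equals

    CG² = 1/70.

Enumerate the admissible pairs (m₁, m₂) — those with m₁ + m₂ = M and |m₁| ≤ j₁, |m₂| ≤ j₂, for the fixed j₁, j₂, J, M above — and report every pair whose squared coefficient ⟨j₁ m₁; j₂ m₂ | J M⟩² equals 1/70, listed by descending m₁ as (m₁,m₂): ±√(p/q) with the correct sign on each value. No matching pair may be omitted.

(-1/2,1): −√(1/70)

Admissible pairs with m₁+m₂ = M = 1/2: (-3/2,2), (-1/2,1), (1/2,0), (3/2,-1)
  (m₁,m₂)=(3/2,-1): CG² = 27/70, CG = +√(27/70)
  (m₁,m₂)=(1/2,0): CG² = 6/35, CG = −√(6/35)
  (m₁,m₂)=(-1/2,1): CG² = 1/70, CG = −√(1/70)   ← matches the target
  (m₁,m₂)=(-3/2,2): CG² = 3/7, CG = +√(3/7)
Pairs with CG² = 1/70: (-1/2,1): −√(1/70)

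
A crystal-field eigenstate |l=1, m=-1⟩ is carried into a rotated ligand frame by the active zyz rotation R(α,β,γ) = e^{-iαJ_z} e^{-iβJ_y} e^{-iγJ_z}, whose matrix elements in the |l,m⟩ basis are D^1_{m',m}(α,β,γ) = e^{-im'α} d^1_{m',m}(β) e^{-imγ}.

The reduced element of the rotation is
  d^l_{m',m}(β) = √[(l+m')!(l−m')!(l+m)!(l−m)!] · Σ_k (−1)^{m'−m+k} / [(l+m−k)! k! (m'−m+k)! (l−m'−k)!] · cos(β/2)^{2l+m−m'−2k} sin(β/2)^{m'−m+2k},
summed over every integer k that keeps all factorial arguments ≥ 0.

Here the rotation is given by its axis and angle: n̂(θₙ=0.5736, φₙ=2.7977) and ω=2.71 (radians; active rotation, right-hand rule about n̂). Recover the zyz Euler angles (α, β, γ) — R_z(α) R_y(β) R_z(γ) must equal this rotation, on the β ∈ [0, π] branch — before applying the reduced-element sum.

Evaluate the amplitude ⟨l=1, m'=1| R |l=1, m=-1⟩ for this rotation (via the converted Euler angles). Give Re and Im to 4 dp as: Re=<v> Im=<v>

Re=-0.2171 Im=-0.1784

Axis–angle → zyz. n̂ = (sinθₙcosφₙ, sinθₙsinφₙ, cosθₙ) = (-0.510886, +0.182960, +0.839953), ω = 2.7100.
R = I cosω + sinω [n̂]ₓ + (1−cosω) n̂n̂ᵀ gives
  R = [-0.410225, -0.529740, -0.742355; +0.172995, -0.844422, +0.506976; -0.895426, +0.079550, +0.438045]
β = atan2(√(R₁₃²+R₂₃²), R₃₃) = 1.117373; α = atan2(R₂₃, R₁₃) mod 2π = 2.542416; γ = atan2(R₃₂, −R₃₁) mod 2π = 0.088608
D^1_{1,-1}(2.5424,1.1174,0.0886) = e^{-i·1·2.5424}·d^1_{1,-1}(1.1174)·e^{-i·-1·0.0886}. Compute d first:
c=cos(1.117373/2)=0.847952, s=sin(1.117373/2)=0.530073; N=√[2·1·1·2]=2.000000
The bounds max(0,m−m')=0 and min(l+m,l−m')=0 give 1 term
  k=0: (−1)^2·2.0000/(2)·0.8480^0·0.5301^2 = +0.280977
d^1_{1,-1}(1.1174) = +0.280977
D = (-0.825800-0.563963i)·(+0.280977)·(+0.996077+0.088492i) = -0.217098-0.178372i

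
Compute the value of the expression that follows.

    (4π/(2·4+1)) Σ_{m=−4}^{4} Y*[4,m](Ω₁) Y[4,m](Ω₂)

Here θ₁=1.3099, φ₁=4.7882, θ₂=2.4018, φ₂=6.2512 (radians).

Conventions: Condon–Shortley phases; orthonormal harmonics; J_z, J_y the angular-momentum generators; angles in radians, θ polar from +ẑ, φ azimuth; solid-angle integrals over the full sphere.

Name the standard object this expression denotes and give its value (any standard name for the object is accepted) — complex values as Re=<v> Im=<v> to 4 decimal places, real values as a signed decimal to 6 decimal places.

This sum is the spherical-harmonic addition theorem: it equals the Legendre polynomial P_l(cos γ) of the angle γ between the two directions.
Addition theorem: P_4(cos γ) = (4π/9) Σ_m Y*_{lm}(Ω₁) Y_{lm}(Ω₂), m = −4…4:
  term(m=-4) = 0.03202 + 0.01473j   from Y*(Ω₁)=0.36801 + 0.11515j, Y(Ω₂)=0.09065 + 0.01166j
  term(m=-3) = 0.02621 - 0.07820j   from Y*(Ω₁)=-0.06566 + 0.28368j, Y(Ω₂)=-0.28193 - 0.02714j
  term(m=-2) = 0.06984 + 0.01529j   from Y*(Ω₁)=0.16491 + 0.02520j, Y(Ω₂)=0.42766 + 0.02739j
  term(m=-1) = 0.00620 - 0.05730j   from Y*(Ω₁)=-0.02263 + 0.29793j, Y(Ω₂)=-0.19278 - 0.00617j
  term(m=+0) = -0.03825 + 0.00000j   from Y*(Ω₁)=0.12259 + 0.00000j, Y(Ω₂)=-0.31204 + 0.00000j
  term(m=+1) = 0.00620 + 0.05730j   from Y*(Ω₁)=0.02263 + 0.29793j, Y(Ω₂)=0.19278 - 0.00617j
  term(m=+2) = 0.06984 - 0.01529j   from Y*(Ω₁)=0.16491 - 0.02520j, Y(Ω₂)=0.42766 - 0.02739j
  term(m=+3) = 0.02621 + 0.07820j   from Y*(Ω₁)=0.06566 + 0.28368j, Y(Ω₂)=0.28193 - 0.02714j
  term(m=+4) = 0.03202 - 0.01473j   from Y*(Ω₁)=0.36801 - 0.11515j, Y(Ω₂)=0.09065 - 0.01166j
Total Σ_m = 0.23027 - 0.00000j. Multiply by 1.396263: 0.32152 - 0.00000j. P_4(cos γ) = 0.321517

Legendre polynomial (addition theorem), +0.321517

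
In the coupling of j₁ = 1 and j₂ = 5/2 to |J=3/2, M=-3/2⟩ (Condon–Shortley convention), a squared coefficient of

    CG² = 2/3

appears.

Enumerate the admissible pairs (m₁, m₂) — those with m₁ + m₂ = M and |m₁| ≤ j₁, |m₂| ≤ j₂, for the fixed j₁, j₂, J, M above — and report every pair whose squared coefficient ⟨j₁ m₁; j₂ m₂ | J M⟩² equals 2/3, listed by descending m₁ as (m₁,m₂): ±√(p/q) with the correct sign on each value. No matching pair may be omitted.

Admissible pairs with m₁+m₂ = M = -3/2: (-1,-1/2), (0,-3/2), (1,-5/2)
  (m₁,m₂)=(1,-5/2): CG² = 2/3, CG = +√(2/3)   ← matches the target
  (m₁,m₂)=(0,-3/2): CG² = 4/15, CG = −√(4/15)
  (m₁,m₂)=(-1,-1/2): CG² = 1/15, CG = +√(1/15)
Pairs with CG² = 2/3: (1,-5/2): +√(2/3)

(1,-5/2): +√(2/3)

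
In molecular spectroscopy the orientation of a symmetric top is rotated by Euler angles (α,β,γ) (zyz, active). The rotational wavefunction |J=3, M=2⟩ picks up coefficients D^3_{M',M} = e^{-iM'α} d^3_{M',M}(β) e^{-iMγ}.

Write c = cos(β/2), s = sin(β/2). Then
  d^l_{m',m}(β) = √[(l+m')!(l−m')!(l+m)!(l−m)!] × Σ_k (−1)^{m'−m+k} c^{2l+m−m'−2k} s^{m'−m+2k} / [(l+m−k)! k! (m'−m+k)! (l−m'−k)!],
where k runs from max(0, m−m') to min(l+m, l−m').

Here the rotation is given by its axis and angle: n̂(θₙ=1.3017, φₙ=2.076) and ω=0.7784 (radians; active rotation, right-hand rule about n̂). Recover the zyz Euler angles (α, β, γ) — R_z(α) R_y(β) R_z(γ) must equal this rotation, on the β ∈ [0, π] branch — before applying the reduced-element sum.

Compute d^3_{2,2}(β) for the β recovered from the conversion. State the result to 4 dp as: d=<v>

d=0.1479

Axis–angle → zyz. n̂ = (sinθₙcosφₙ, sinθₙsinφₙ, cosθₙ) = (-0.466568, +0.843583, +0.265860), ω = 0.7784.
R = I cosω + sinω [n̂]ₓ + (1−cosω) n̂n̂ᵀ gives
  R = [+0.774723, -0.300010, +0.556595; +0.073333, +0.916961, +0.392179; -0.628034, -0.263014, +0.732392]
β = atan2(√(R₁₃²+R₂₃²), R₃₃) = 0.748969; α = atan2(R₂₃, R₁₃) mod 2π = 0.613809; γ = atan2(R₃₂, −R₃₁) mod 2π = 5.886587
d^3_{2,2}(β=0.7490) via the finite sum:
Half-angle: c=0.930696, s=0.365793. N=√(120·1·120·1)=120.000000
Admissible k: 0..1 (factorial args all ≥0)
  k=0: (−1)^0·120.0000/(120)·0.9307^6·0.3658^0 = +0.649902
  k=1: (−1)^1·120.0000/(24)·0.9307^4·0.3658^2 = -0.501963
d^3_{2,2}(0.7490) = +0.649902 -0.501963 = +0.147939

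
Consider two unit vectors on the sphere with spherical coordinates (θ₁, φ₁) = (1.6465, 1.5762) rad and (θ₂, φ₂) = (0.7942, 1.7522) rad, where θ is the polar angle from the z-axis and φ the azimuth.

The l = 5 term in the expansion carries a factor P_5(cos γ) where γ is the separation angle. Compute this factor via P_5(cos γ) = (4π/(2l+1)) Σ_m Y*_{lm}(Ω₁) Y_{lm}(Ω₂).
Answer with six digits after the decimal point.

-0.264477

Expand P_5 via completeness: Σ_{m} conj(Y_{5,m}) at Ω₁ times Y_{5,m} at Ω₂ —
  term(m=-5) = +0.024984-0.030223i   from Y*(Ω₁)=-0.012360+0.457356i, Y(Ω₂)=-0.067508-0.052803i
  term(m=-4) = -0.022276+0.018915i   from Y*(Ω₁)=-0.109713-0.002372i, Y(Ω₂)=+0.199215-0.176714i
  term(m=-3) = -0.120695+0.070393i   from Y*(Ω₁)=-0.005274+0.325280i, Y(Ω₂)=+0.222366+0.367445i
  term(m=-2) = +0.033653-0.012361i   from Y*(Ω₁)=-0.125250-0.001354i, Y(Ω₂)=-0.267586+0.101579i
  term(m=-1) = -0.053565+0.009526i   from Y*(Ω₁)=-0.001589+0.294004i, Y(Ω₂)=+0.033384+0.182011i
  term(m=+0) = +0.044287+0.000000i   from Y*(Ω₁)=-0.129153-0.000000i, Y(Ω₂)=-0.342903+0.000000i
  term(m=+1) = -0.053565-0.009526i   from Y*(Ω₁)=+0.001589+0.294004i, Y(Ω₂)=-0.033384+0.182011i
  term(m=+2) = +0.033653+0.012361i   from Y*(Ω₁)=-0.125250+0.001354i, Y(Ω₂)=-0.267586-0.101579i
  term(m=+3) = -0.120695-0.070393i   from Y*(Ω₁)=+0.005274+0.325280i, Y(Ω₂)=-0.222366+0.367445i
  term(m=+4) = -0.022276-0.018915i   from Y*(Ω₁)=-0.109713+0.002372i, Y(Ω₂)=+0.199215+0.176714i
  term(m=+5) = +0.024984+0.030223i   from Y*(Ω₁)=+0.012360+0.457356i, Y(Ω₂)=+0.067508-0.052803i
Total Σ_m = -0.231510+0.000000i. Multiply by 1.142397: -0.264477+0.000000i. P_5(cos γ) = -0.264477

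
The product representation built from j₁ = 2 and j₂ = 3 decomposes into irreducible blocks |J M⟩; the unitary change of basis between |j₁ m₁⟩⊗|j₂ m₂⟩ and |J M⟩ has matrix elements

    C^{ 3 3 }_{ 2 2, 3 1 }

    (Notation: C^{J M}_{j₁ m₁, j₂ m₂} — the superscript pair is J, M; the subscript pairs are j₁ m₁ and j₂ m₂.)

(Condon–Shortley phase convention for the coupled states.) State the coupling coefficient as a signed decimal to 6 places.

triangle: 2!*2!*4!/9! = 96/362880
(j±m)!: 4!*0!*4!*2!*6!*0! = 829440
prefactor² = (2J+1)*Δ*N² = 1536
  k=0: +1/(0!*2!*0!*4!*2!*0!) = 1/96
Σ = 1/96  ⇒  CG² = 1536*(1/96)² = 1/6
CG = +√(1/6) = +0.408248

+0.408248  (= +√(1/6))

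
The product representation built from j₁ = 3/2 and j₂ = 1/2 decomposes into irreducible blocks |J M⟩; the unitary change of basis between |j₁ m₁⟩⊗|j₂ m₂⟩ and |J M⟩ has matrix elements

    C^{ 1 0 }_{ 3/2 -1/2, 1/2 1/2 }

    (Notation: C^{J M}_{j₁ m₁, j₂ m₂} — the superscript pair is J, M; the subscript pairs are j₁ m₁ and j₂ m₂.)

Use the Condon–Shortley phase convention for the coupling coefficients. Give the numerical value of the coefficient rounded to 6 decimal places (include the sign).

-0.707107

j₁+j₂−J=1  J+j₁−j₂=2  J−j₁+j₂=0  j₁+j₂+J+1=4
(j₁±m₁, j₂±m₂, J±M) = (1,2,1,0,1,1)
P² = 1/2
sum k=1..1:
  [1] −1/1 = -1
S = -1
C² = P²·S² = 1/2 ; C = -0.707107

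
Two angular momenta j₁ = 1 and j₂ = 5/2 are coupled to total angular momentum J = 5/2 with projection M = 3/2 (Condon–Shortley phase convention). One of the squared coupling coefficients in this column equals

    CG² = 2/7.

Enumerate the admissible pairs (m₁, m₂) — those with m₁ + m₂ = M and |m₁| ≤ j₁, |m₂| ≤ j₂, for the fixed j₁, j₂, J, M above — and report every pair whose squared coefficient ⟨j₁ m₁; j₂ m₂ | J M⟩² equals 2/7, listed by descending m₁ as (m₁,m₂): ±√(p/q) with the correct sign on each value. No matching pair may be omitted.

Admissible pairs with m₁+m₂ = M = 3/2: (-1,5/2), (0,3/2), (1,1/2)
  (m₁,m₂)=(1,1/2): CG² = 16/35, CG = +√(16/35)
  (m₁,m₂)=(0,3/2): CG² = 9/35, CG = −√(9/35)
  (m₁,m₂)=(-1,5/2): CG² = 2/7, CG = −√(2/7)   ← matches the target
Pairs with CG² = 2/7: (-1,5/2): −√(2/7)

(-1,5/2): −√(2/7)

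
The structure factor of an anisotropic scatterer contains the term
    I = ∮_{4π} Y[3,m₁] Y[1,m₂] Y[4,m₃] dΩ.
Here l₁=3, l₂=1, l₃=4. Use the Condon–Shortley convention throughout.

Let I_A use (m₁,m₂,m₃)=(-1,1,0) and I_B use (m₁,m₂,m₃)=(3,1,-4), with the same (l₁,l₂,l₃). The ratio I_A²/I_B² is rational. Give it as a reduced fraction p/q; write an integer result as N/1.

3/14

l's match ⇒ only the (l;m) 3-j factors differ between A and B.
A: triangle coeff Δ(3,1,4) = 1/252; Σ_t [0,0]: t=0:+1/96 = 1/96; (3j)²=1/42 [(3 1 4; -1 1 0)], sign=+1
B: triangle coeff Δ(3,1,4) = 1/252; Σ_t [0,0]: t=0:+1/1440 = 1/1440; (3j)²=1/9 [(3 1 4; 3 1 -4)], sign=+1
I_A²/I_B² = (1/42)/(1/9) = 3/14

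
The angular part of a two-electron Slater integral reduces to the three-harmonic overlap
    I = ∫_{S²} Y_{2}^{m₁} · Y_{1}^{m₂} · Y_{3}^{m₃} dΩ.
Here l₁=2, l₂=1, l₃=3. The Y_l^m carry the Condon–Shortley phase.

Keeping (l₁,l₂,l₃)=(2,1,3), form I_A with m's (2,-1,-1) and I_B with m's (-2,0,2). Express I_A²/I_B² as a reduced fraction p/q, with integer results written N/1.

1/5

Same 2,1,3: normalisation and zero-m 3j drop out of the ratio.
A: Δ: 0! 4! 2! / 7! → 1/105; sum: t=0:+1/48 = 1/48; 3j²(2 1 3; 2 -1 -1) = Δ·Π!·Σ² = 1/105  (sign +1)
B: Δ: 0! 4! 2! / 7! → 1/105; sum: t=0:+1/24 = 1/24; 3j²(2 1 3; -2 0 2) = Δ·Π!·Σ² = 1/21  (sign -1)
I_A²/I_B² = (1/105)/(1/21) = 1/5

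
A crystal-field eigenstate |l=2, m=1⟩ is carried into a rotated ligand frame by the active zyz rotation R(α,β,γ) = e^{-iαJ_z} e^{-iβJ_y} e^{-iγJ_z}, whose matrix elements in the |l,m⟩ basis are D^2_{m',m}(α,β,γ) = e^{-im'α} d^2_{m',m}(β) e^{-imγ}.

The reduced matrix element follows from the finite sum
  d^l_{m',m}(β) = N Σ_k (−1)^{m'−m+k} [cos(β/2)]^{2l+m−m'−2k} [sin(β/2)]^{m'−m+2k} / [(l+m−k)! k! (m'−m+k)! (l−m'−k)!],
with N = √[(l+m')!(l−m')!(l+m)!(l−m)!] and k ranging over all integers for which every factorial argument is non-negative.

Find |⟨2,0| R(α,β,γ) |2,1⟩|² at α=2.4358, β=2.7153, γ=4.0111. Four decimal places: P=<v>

D^2_{0,1}(2.4358,2.7153,4.0111) = e^{-i·0·2.4358}·d^2_{0,1}(2.7153)·e^{-i·1·4.0111}. Compute d first:
c=cos(2.715300/2)=0.211536, s=sin(2.715300/2)=0.977370; N=√[2·2·6·1]=4.898979
k: max(0,(1)−(0))=1 … min(2+(1),2−(0))=2
  k=1: (−1)^0·4.8990/(2)·0.2115^3·0.9774^1 = +0.022661
  k=2: (−1)^1·4.8990/(2)·0.2115^1·0.9774^3 = -0.483768
d^2_{0,1}(2.7153) = +0.022661 -0.483768 = -0.461107
|D^2_{0,1}|² = |d^2_{0,1}(β)|² = (-0.461107)² = 0.212619 (the z-rotation phases have unit modulus)

P=0.2126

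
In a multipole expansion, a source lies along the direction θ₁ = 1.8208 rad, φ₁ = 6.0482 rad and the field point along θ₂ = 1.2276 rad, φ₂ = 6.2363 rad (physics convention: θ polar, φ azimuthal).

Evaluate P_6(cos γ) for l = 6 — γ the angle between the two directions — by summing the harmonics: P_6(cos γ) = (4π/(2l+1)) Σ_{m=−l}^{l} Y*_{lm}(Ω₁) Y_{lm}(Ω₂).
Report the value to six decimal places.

-0.406989

Addition theorem: P_6(cos γ) = (4π/13) Σ_m Y*_{lm}(Ω₁) Y_{lm}(Ω₂), m = −6…6:
  [-6]  conj(Y_{6,-6})(Ω₁) = 0.06403 - 0.39453j ; Y_{6,-6}(Ω₂) = 0.32362 + 0.09352j ; Δ = 0.05762 - 0.12169j
  [-5]  conj(Y_{6,-5})(Ω₁) = -0.13633 + 0.32620j ; Y_{6,-5}(Ω₂) = 0.40558 + 0.09686j ; Δ = -0.08689 + 0.11910j
  [-4]  conj(Y_{6,-4})(Ω₁) = -0.06059 + 0.08295j ; Y_{6,-4}(Ω₂) = 0.06768 + 0.01284j ; Δ = -0.00517 + 0.00484j
  [-3]  conj(Y_{6,-3})(Ω₁) = 0.25977 - 0.22101j ; Y_{6,-3}(Ω₂) = -0.31796 - 0.04502j ; Δ = -0.09255 + 0.05858j
  [-2]  conj(Y_{6,-2})(Ω₁) = 0.00596 - 0.00303j ; Y_{6,-2}(Ω₂) = -0.17686 - 0.01663j ; Δ = -0.00110 + 0.00044j
  [-1]  conj(Y_{6,-1})(Ω₁) = -0.31572 + 0.07559j ; Y_{6,-1}(Ω₂) = 0.26421 + 0.01240j ; Δ = -0.08436 + 0.01606j
  [+0]  conj(Y_{6,0})(Ω₁) = 0.01906 + 0.00000j ; Y_{6,0}(Ω₂) = 0.20253 + 0.00000j ; Δ = 0.00386 + 0.00000j
  [+1]  conj(Y_{6,1})(Ω₁) = 0.31572 + 0.07559j ; Y_{6,1}(Ω₂) = -0.26421 + 0.01240j ; Δ = -0.08436 - 0.01606j
  [+2]  conj(Y_{6,2})(Ω₁) = 0.00596 + 0.00303j ; Y_{6,2}(Ω₂) = -0.17686 + 0.01663j ; Δ = -0.00110 - 0.00044j
  [+3]  conj(Y_{6,3})(Ω₁) = -0.25977 - 0.22101j ; Y_{6,3}(Ω₂) = 0.31796 - 0.04502j ; Δ = -0.09255 - 0.05858j
  [+4]  conj(Y_{6,4})(Ω₁) = -0.06059 - 0.08295j ; Y_{6,4}(Ω₂) = 0.06768 - 0.01284j ; Δ = -0.00517 - 0.00484j
  [+5]  conj(Y_{6,5})(Ω₁) = 0.13633 + 0.32620j ; Y_{6,5}(Ω₂) = -0.40558 + 0.09686j ; Δ = -0.08689 - 0.11910j
  [+6]  conj(Y_{6,6})(Ω₁) = 0.06403 + 0.39453j ; Y_{6,6}(Ω₂) = 0.32362 - 0.09352j ; Δ = 0.05762 + 0.12169j
Σ over m = -0.42103 + 0.00000j; ×(4π/13) → -0.40699 + 0.00000j. Real part: -0.406989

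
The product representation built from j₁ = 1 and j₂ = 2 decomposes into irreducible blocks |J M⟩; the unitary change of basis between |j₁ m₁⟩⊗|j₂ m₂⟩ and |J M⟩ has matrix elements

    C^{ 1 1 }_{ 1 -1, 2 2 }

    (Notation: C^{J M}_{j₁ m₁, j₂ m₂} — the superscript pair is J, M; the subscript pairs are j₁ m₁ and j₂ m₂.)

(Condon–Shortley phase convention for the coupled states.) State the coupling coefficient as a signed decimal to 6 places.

+√(3/5) ≈ +0.774597

√[3·2!0!2!/5! · 0!2!4!0!2!0!] = √(48/5)
  +(−1)^2/∏(2,0,0,2,0,0)! = 1/4  (running 1/4)
⟨..|..⟩ = √(48/5)·(1/4) = +0.774597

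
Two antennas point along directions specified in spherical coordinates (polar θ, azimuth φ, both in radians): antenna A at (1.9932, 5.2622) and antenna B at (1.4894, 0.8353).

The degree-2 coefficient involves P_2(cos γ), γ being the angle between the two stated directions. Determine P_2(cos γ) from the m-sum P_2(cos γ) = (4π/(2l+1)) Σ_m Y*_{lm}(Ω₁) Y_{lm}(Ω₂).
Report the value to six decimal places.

Addition theorem: P_2(cos γ) = (4π/5) Σ_m Y*_{lm}(Ω₁) Y_{lm}(Ω₂), m = −2…2:
  term(m=-2) = -0.10375 + 0.06664j   from Y*(Ω₁)=-0.14587 - 0.28634j, Y(Ω₂)=-0.03823 - 0.38181j
  term(m=-1) = 0.00509 + 0.01735j   from Y*(Ω₁)=-0.15094 + 0.24630j, Y(Ω₂)=0.04201 - 0.04642j
  term(m=+0) = 0.04834 + 0.00000j   from Y*(Ω₁)=-0.15638 + 0.00000j, Y(Ω₂)=-0.30914 + 0.00000j
  term(m=+1) = 0.00509 - 0.01735j   from Y*(Ω₁)=0.15094 + 0.24630j, Y(Ω₂)=-0.04201 - 0.04642j
  term(m=+2) = -0.10375 - 0.06664j   from Y*(Ω₁)=-0.14587 + 0.28634j, Y(Ω₂)=-0.03823 + 0.38181j
Total Σ_m = -0.14897 + 0.00000j. Multiply by 2.513274: -0.37441 + 0.00000j. P_2(cos γ) = -0.374411

-0.374411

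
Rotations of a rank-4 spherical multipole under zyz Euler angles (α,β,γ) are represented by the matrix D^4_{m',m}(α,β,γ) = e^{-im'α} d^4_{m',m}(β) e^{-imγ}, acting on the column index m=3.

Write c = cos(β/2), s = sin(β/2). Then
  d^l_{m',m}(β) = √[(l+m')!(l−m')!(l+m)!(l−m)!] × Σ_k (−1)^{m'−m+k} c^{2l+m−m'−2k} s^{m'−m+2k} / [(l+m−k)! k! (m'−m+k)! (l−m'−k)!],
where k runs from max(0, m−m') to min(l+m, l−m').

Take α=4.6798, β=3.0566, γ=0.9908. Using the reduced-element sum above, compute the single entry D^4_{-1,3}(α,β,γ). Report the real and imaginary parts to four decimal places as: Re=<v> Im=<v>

First d^4_{-1,3}(β=3.0566), then the phase factors e^{-i(-1)α} and e^{-i(3)γ}:
Half-angle: c=0.042484, s=0.999097. N=√(6·120·5040·1)=1904.940944
Admissible k: 4..5 (factorial args all ≥0)
  k=4: (−1)^0·1904.9409/(144)·0.0425^4·0.9991^4 = +0.000043
  k=5: (−1)^1·1904.9409/(240)·0.0425^2·0.9991^6 = -0.014248
d^4_{-1,3}(3.0566) = +0.000043 -0.014248 = -0.014205
D = (-0.032583-0.999469i)·(-0.014205)·(-0.985721-0.168387i) = +0.001934-0.014073i

Re=0.0019 Im=-0.0141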